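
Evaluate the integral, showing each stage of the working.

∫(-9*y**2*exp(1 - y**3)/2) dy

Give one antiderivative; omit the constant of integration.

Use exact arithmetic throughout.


Step 1. Substitute u = y**3 - 1, turning ∫(-9*y**2*exp(1 - y**3)/2) dy into ∫(-3*exp(-u)/2) du: now ∫(-3*exp(-u)/2) du.
Step 2. Evaluate the standard form: now 3*exp(-u)/2.
Step 3. Substitute back u = y**3 - 1: now 3*exp(1 - y**3)/2.
Answer: 3*exp(1 - y**3)/2.


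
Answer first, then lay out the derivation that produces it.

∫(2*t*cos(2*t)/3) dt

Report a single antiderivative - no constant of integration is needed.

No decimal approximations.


The answer is t*sin(2*t)/3 + cos(2*t)/6.
Step 1. Integrate ∫(2*t*cos(2*t)/3) dt by parts with u = t, dv = (2*cos(2*t)/3) dt, so v = sin(2*t)/3: now t*sin(2*t)/3 + ∫(-sin(2*t)/3) dt.
Step 2. Evaluate the standard form: now t*sin(2*t)/3 + cos(2*t)/6.
Answer: t*sin(2*t)/3 + cos(2*t)/6.


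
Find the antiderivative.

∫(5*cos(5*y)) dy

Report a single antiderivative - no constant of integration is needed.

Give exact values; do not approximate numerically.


Answer: sin(5*y).


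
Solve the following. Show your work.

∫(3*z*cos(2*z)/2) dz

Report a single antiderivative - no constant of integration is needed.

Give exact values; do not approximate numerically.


Step 1. Integrate ∫(3*z*cos(2*z)/2) dz by parts with u = z, dv = (3*cos(2*z)/2) dz, so v = 3*sin(2*z)/4: now 3*z*sin(2*z)/4 + ∫(-3*sin(2*z)/4) dz.
Step 2. Evaluate the standard form: now 3*z*sin(2*z)/4 + 3*cos(2*z)/8.
Answer: 3*z*sin(2*z)/4 + 3*cos(2*z)/8.


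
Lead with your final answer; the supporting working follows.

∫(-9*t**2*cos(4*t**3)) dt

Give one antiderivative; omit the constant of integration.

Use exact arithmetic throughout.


The answer is -3*sin(4*t**3)/4.
Step 1. Substitute u = t**3, turning ∫(-9*t**2*cos(4*t**3)) dt into ∫(-3*cos(4*u)) du: now ∫(-3*cos(4*u)) du.
Step 2. Evaluate the standard form: now -3*sin(4*u)/4.
Step 3. Substitute back u = t**3: now -3*sin(4*t**3)/4.
Answer: -3*sin(4*t**3)/4.


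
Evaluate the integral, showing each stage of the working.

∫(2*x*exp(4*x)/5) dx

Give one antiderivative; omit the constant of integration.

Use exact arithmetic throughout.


Step 1. Integrate ∫(2*x*exp(4*x)/5) dx by parts with u = x, dv = (2*exp(4*x)/5) dx, so v = exp(4*x)/10: now x*exp(4*x)/10 + ∫(-exp(4*x)/10) dx.
Step 2. Evaluate the standard form: now x*exp(4*x)/10 - exp(4*x)/40.
Answer: x*exp(4*x)/10 - exp(4*x)/40.


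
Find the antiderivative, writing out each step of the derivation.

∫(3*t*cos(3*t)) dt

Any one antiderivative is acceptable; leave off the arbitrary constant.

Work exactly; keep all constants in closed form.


Step 1. Integrate ∫(3*t*cos(3*t)) dt by parts with u = t, dv = (3*cos(3*t)) dt, so v = sin(3*t): now t*sin(3*t) + ∫(-sin(3*t)) dt.
Step 2. Evaluate the standard form: now t*sin(3*t) + cos(3*t)/3.
Answer: t*sin(3*t) + cos(3*t)/3.


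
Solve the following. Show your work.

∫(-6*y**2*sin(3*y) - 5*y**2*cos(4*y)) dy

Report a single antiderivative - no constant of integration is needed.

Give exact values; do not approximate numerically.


Step 1. Rewrite: now ∫(-6*y**2*sin(3*y)) dy + ∫(-5*y**2*cos(4*y)) dy.
Step 2. Integrate ∫(-6*y**2*sin(3*y)) dy by parts with u = y**2, dv = (-6*sin(3*y)) dy, so v = 2*cos(3*y): now 2*y**2*cos(3*y) + ∫(-4*y*cos(3*y)) dy + ∫(-5*y**2*cos(4*y)) dy.
Step 3. Integrate ∫(-4*y*cos(3*y)) dy by parts with u = y, dv = (-4*cos(3*y)) dy, so v = -4*sin(3*y)/3: now 2*y**2*cos(3*y) - 4*y*sin(3*y)/3 + ∫(-5*y**2*cos(4*y)) dy + ∫(4*sin(3*y)/3) dy.
Step 4. Evaluate the standard form: now 2*y**2*cos(3*y) - 4*y*sin(3*y)/3 - 4*cos(3*y)/9 + ∫(-5*y**2*cos(4*y)) dy.
Step 5. Integrate ∫(-5*y**2*cos(4*y)) dy by parts with u = y**2, dv = (-5*cos(4*y)) dy, so v = -5*sin(4*y)/4: now -5*y**2*sin(4*y)/4 + 2*y**2*cos(3*y) - 4*y*sin(3*y)/3 - 4*cos(3*y)/9 + ∫(5*y*sin(4*y)/2) dy.
Step 6. Integrate ∫(5*y*sin(4*y)/2) dy by parts with u = y, dv = (5*sin(4*y)/2) dy, so v = -5*cos(4*y)/8: now -5*y**2*sin(4*y)/4 + 2*y**2*cos(3*y) - 4*y*sin(3*y)/3 - 5*y*cos(4*y)/8 - 4*cos(3*y)/9 + ∫(5*cos(4*y)/8) dy.
Step 7. Evaluate the standard form: now -5*y**2*sin(4*y)/4 + 2*y**2*cos(3*y) - 4*y*sin(3*y)/3 - 5*y*cos(4*y)/8 + 5*sin(4*y)/32 - 4*cos(3*y)/9.
Answer: -5*y**2*sin(4*y)/4 + 2*y**2*cos(3*y) - 4*y*sin(3*y)/3 - 5*y*cos(4*y)/8 + 5*sin(4*y)/32 - 4*cos(3*y)/9.


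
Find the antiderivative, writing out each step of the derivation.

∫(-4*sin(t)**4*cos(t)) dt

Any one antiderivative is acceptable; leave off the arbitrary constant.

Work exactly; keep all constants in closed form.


Step 1. Substitute u = sin(t), turning ∫(-4*sin(t)**4*cos(t)) dt into ∫(-4*u**4) du: now ∫(-4*u**4) du.
Step 2. Evaluate the standard form: now -4*u**5/5.
Step 3. Substitute back u = sin(t): now -4*sin(t)**5/5.
Answer: -4*sin(t)**5/5.


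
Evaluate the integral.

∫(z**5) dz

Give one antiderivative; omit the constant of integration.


Answer: z**6/6.


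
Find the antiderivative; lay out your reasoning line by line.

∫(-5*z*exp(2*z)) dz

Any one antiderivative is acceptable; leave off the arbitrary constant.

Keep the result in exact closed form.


Step 1. Integrate ∫(-5*z*exp(2*z)) dz by parts with u = z, dv = (-5*exp(2*z)) dz, so v = -5*exp(2*z)/2: now -5*z*exp(2*z)/2 + ∫(5*exp(2*z)/2) dz.
Step 2. Evaluate the standard form: now -5*z*exp(2*z)/2 + 5*exp(2*z)/4.
Answer: -5*z*exp(2*z)/2 + 5*exp(2*z)/4.


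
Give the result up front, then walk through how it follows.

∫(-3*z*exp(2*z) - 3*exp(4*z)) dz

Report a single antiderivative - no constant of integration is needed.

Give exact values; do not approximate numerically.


The answer is -3*z*exp(2*z)/2 - 3*exp(4*z)/4 + 3*exp(2*z)/4.
Step 1. Rewrite: now ∫(-3*z*exp(2*z)) dz + ∫(-3*exp(4*z)) dz.
Step 2. Integrate ∫(-3*z*exp(2*z)) dz by parts with u = z, dv = (-3*exp(2*z)) dz, so v = -3*exp(2*z)/2: now -3*z*exp(2*z)/2 + ∫(3*exp(2*z)/2) dz + ∫(-3*exp(4*z)) dz.
Step 3. Evaluate the standard form: now -3*z*exp(2*z)/2 + 3*exp(2*z)/4 + ∫(-3*exp(4*z)) dz.
Step 4. Evaluate the standard form: now -3*z*exp(2*z)/2 - 3*exp(4*z)/4 + 3*exp(2*z)/4.
Answer: -3*z*exp(2*z)/2 - 3*exp(4*z)/4 + 3*exp(2*z)/4.


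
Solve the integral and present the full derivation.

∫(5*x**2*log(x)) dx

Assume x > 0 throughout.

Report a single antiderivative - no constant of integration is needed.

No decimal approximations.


Step 1. Integrate ∫(5*x**2*log(x)) dx by parts with u = log(x), dv = (5*x**2) dx, so v = 5*x**3/3 [assuming x > 0]: now 5*x**3*log(x)/3 + ∫(-5*x**2/3) dx.
Step 2. Evaluate the standard form: now 5*x**3*log(x)/3 - 5*x**3/9.
Answer: 5*x**3*log(x)/3 - 5*x**3/9.


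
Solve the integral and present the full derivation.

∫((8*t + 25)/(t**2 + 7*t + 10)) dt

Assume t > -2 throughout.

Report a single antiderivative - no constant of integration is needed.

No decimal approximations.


Step 1. Decompose ∫((8*t + 25)/(t**2 + 7*t + 10)) dt by partial fractions, (8*t + 25)/(t**2 + 7*t + 10) = 5/(t + 5) + 3/(t + 2): now ∫(3/(t + 2)) dt + ∫(5/(t + 5)) dt.
Step 2. Evaluate the standard form [assuming t > -2]: now 3*log(t + 2) + ∫(5/(t + 5)) dt.
Step 3. Evaluate the standard form [assuming t > -5]: now 3*log(t + 2) + 5*log(t + 5).
Answer: 3*log(t + 2) + 5*log(t + 5).


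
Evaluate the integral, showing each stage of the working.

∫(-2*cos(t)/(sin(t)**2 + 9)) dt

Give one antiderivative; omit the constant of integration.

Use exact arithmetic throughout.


Step 1. Substitute u = sin(t), turning ∫(-2*cos(t)/(sin(t)**2 + 9)) dt into ∫(-2/(u**2 + 9)) du: now ∫(-2/(u**2 + 9)) du.
Step 2. Evaluate the standard form: now -2*atan(u/3)/3.
Step 3. Substitute back u = sin(t): now -2*atan(sin(t)/3)/3.
Answer: -2*atan(sin(t)/3)/3.


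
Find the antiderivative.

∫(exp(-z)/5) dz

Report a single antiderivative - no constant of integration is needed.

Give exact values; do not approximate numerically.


Answer: -exp(-z)/5.


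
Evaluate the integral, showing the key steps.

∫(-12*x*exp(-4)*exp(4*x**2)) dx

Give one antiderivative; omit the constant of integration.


Step 1. Substitute u = x**2 - 1, turning ∫(-12*x*exp(-4)*exp(4*x**2)) dx into ∫(-6*exp(4*u)) du: now ∫(-6*exp(4*u)) du.
Step 2. Evaluate the standard form: now -3*exp(4*u)/2.
Step 3. Substitute back u = x**2 - 1: now -3*exp(4*x**2 - 4)/2.
Answer: -3*exp(4*x**2 - 4)/2.


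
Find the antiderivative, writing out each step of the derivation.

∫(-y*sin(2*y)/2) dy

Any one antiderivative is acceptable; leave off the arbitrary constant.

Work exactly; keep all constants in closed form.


Step 1. Integrate ∫(-y*sin(2*y)/2) dy by parts with u = y, dv = (-sin(2*y)/2) dy, so v = cos(2*y)/4: now y*cos(2*y)/4 + ∫(-cos(2*y)/4) dy.
Step 2. Evaluate the standard form: now y*cos(2*y)/4 - sin(2*y)/8.
Answer: y*cos(2*y)/4 - sin(2*y)/8.


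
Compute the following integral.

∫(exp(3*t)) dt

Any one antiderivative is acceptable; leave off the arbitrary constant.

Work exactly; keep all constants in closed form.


Answer: exp(3*t)/3.


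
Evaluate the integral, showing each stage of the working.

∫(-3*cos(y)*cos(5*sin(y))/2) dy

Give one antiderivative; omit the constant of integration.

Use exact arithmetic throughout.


Step 1. Substitute u = sin(y), turning ∫(-3*cos(y)*cos(5*sin(y))/2) dy into ∫(-3*cos(5*u)/2) du: now ∫(-3*cos(5*u)/2) du.
Step 2. Evaluate the standard form: now -3*sin(5*u)/10.
Step 3. Substitute back u = sin(y): now -3*sin(5*sin(y))/10.
Answer: -3*sin(5*sin(y))/10.


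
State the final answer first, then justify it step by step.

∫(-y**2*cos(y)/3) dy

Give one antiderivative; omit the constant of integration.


The answer is -y**2*sin(y)/3 - 2*y*cos(y)/3 + 2*sin(y)/3.
Step 1. Integrate ∫(-y**2*cos(y)/3) dy by parts with u = y**2, dv = (-cos(y)/3) dy, so v = -sin(y)/3: now -y**2*sin(y)/3 + ∫(2*y*sin(y)/3) dy.
Step 2. Integrate ∫(2*y*sin(y)/3) dy by parts with u = y, dv = (2*sin(y)/3) dy, so v = -2*cos(y)/3: now -y**2*sin(y)/3 - 2*y*cos(y)/3 + ∫(2*cos(y)/3) dy.
Step 3. Evaluate the standard form: now -y**2*sin(y)/3 - 2*y*cos(y)/3 + 2*sin(y)/3.
Answer: -y**2*sin(y)/3 - 2*y*cos(y)/3 + 2*sin(y)/3.


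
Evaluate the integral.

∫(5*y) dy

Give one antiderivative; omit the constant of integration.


Answer: 5*y**2/2.


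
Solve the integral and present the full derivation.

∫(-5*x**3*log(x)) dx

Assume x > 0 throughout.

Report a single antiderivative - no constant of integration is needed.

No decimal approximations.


Step 1. Integrate ∫(-5*x**3*log(x)) dx by parts with u = log(x), dv = (-5*x**3) dx, so v = -5*x**4/4 [assuming x > 0]: now -5*x**4*log(x)/4 + ∫(5*x**3/4) dx.
Step 2. Evaluate the standard form: now -5*x**4*log(x)/4 + 5*x**4/16.
Answer: -5*x**4*log(x)/4 + 5*x**4/16.


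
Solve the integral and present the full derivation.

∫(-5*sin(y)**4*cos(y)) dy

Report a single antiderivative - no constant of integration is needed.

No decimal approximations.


Step 1. Substitute u = sin(y), turning ∫(-5*sin(y)**4*cos(y)) dy into ∫(-5*u**4) du: now ∫(-5*u**4) du.
Step 2. Evaluate the standard form: now -u**5.
Step 3. Substitute back u = sin(y): now -sin(y)**5.
Answer: -sin(y)**5.


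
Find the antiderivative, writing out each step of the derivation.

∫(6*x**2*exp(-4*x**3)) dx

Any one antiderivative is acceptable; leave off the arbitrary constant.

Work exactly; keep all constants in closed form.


Step 1. Substitute u = x**3, turning ∫(6*x**2*exp(-4*x**3)) dx into ∫(2*exp(-4*u)) du: now ∫(2*exp(-4*u)) du.
Step 2. Evaluate the standard form: now -exp(-4*u)/2.
Step 3. Substitute back u = x**3: now -exp(-4*x**3)/2.
Answer: -exp(-4*x**3)/2.


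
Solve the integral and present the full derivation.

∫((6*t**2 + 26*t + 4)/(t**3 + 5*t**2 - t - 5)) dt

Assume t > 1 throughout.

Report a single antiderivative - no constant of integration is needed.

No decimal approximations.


Step 1. Decompose ∫((6*t**2 + 26*t + 4)/(t**3 + 5*t**2 - t - 5)) dt by partial fractions, (6*t**2 + 26*t + 4)/(t**3 + 5*t**2 - t - 5) = 1/(t + 5) + 2/(t + 1) + 3/(t - 1): now ∫(3/(t - 1)) dt + ∫(2/(t + 1)) dt + ∫(1/(t + 5)) dt.
Step 2. Evaluate the standard form [assuming t > -5]: now log(t + 5) + ∫(3/(t - 1)) dt + ∫(2/(t + 1)) dt.
Step 3. Evaluate the standard form [assuming t > 1]: now 3*log(t - 1) + log(t + 5) + ∫(2/(t + 1)) dt.
Step 4. Evaluate the standard form [assuming t > -1]: now 3*log(t - 1) + 2*log(t + 1) + log(t + 5).
Answer: 3*log(t - 1) + 2*log(t + 1) + log(t + 5).


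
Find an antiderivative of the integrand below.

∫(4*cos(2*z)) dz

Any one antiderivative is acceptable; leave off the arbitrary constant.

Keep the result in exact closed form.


Answer: 2*sin(2*z).


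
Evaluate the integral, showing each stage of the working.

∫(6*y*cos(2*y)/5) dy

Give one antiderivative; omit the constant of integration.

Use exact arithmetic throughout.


Step 1. Integrate ∫(6*y*cos(2*y)/5) dy by parts with u = y, dv = (6*cos(2*y)/5) dy, so v = 3*sin(2*y)/5: now 3*y*sin(2*y)/5 + ∫(-3*sin(2*y)/5) dy.
Step 2. Evaluate the standard form: now 3*y*sin(2*y)/5 + 3*cos(2*y)/10.
Answer: 3*y*sin(2*y)/5 + 3*cos(2*y)/10.


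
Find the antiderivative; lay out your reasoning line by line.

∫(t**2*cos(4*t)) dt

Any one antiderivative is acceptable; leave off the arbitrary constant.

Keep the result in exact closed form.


Step 1. Integrate ∫(t**2*cos(4*t)) dt by parts with u = t**2, dv = (cos(4*t)) dt, so v = sin(4*t)/4: now t**2*sin(4*t)/4 + ∫(-t*sin(4*t)/2) dt.
Step 2. Integrate ∫(-t*sin(4*t)/2) dt by parts with u = t, dv = (-sin(4*t)/2) dt, so v = cos(4*t)/8: now t**2*sin(4*t)/4 + t*cos(4*t)/8 + ∫(-cos(4*t)/8) dt.
Step 3. Evaluate the standard form: now t**2*sin(4*t)/4 + t*cos(4*t)/8 - sin(4*t)/32.
Answer: t**2*sin(4*t)/4 + t*cos(4*t)/8 - sin(4*t)/32.


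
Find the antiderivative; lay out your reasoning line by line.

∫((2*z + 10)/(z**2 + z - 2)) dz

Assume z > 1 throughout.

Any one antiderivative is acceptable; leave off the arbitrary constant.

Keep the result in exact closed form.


Step 1. Decompose ∫((2*z + 10)/(z**2 + z - 2)) dz by partial fractions, (2*z + 10)/(z**2 + z - 2) = -2/(z + 2) + 4/(z - 1): now ∫(4/(z - 1)) dz + ∫(-2/(z + 2)) dz.
Step 2. Evaluate the standard form [assuming z > 1]: now 4*log(z - 1) + ∫(-2/(z + 2)) dz.
Step 3. Evaluate the standard form [assuming z > -2]: now 4*log(z - 1) - 2*log(z + 2).
Answer: 4*log(z - 1) - 2*log(z + 2).


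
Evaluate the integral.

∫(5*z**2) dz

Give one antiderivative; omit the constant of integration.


Answer: 5*z**3/3.


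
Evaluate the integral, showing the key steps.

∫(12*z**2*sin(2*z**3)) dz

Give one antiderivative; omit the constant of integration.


Step 1. Substitute u = z**3, turning ∫(12*z**2*sin(2*z**3)) dz into ∫(4*sin(2*u)) du: now ∫(4*sin(2*u)) du.
Step 2. Evaluate the standard form: now -2*cos(2*u).
Step 3. Substitute back u = z**3: now -2*cos(2*z**3).
Answer: -2*cos(2*z**3).


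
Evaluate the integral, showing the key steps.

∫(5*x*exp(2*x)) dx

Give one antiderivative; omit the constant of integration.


Step 1. Integrate ∫(5*x*exp(2*x)) dx by parts with u = x, dv = (5*exp(2*x)) dx, so v = 5*exp(2*x)/2: now 5*x*exp(2*x)/2 + ∫(-5*exp(2*x)/2) dx.
Step 2. Evaluate the standard form: now 5*x*exp(2*x)/2 - 5*exp(2*x)/4.
Answer: 5*x*exp(2*x)/2 - 5*exp(2*x)/4.


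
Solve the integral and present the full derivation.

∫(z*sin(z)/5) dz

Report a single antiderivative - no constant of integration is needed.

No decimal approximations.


Step 1. Integrate ∫(z*sin(z)/5) dz by parts with u = z, dv = (sin(z)/5) dz, so v = -cos(z)/5: now -z*cos(z)/5 + ∫(cos(z)/5) dz.
Step 2. Evaluate the standard form: now -z*cos(z)/5 + sin(z)/5.
Answer: -z*cos(z)/5 + sin(z)/5.


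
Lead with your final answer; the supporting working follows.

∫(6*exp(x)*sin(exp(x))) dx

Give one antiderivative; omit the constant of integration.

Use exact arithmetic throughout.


The answer is -6*cos(exp(x)).
Step 1. Substitute u = exp(x), turning ∫(6*exp(x)*sin(exp(x))) dx into ∫(6*sin(u)) du: now ∫(6*sin(u)) du.
Step 2. Evaluate the standard form: now -6*cos(u).
Step 3. Substitute back u = exp(x): now -6*cos(exp(x)).
Answer: -6*cos(exp(x)).


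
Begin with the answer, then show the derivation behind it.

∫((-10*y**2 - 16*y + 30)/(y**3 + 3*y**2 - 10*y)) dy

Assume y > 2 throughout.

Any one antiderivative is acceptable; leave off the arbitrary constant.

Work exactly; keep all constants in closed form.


The answer is -3*log(y) - 3*log(y - 2) - 4*log(y + 5).
Step 1. Decompose ∫((-10*y**2 - 16*y + 30)/(y**3 + 3*y**2 - 10*y)) dy by partial fractions, (-10*y**2 - 16*y + 30)/(y**3 + 3*y**2 - 10*y) = -4/(y + 5) - 3/(y - 2) - 3/y: now ∫(-3/y) dy + ∫(-3/(y - 2)) dy + ∫(-4/(y + 5)) dy.
Step 2. Evaluate the standard form [assuming y > 2]: now -3*log(y - 2) + ∫(-3/y) dy + ∫(-4/(y + 5)) dy.
Step 3. Evaluate the standard form [assuming y > 0]: now -3*log(y) - 3*log(y - 2) + ∫(-4/(y + 5)) dy.
Step 4. Evaluate the standard form [assuming y > -5]: now -3*log(y) - 3*log(y - 2) - 4*log(y + 5).
Answer: -3*log(y) - 3*log(y - 2) - 4*log(y + 5).


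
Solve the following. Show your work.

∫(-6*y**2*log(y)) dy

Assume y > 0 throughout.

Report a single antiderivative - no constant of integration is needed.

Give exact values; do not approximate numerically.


Step 1. Integrate ∫(-6*y**2*log(y)) dy by parts with u = log(y), dv = (-6*y**2) dy, so v = -2*y**3 [assuming y > 0]: now -2*y**3*log(y) + ∫(2*y**2) dy.
Step 2. Evaluate the standard form: now -2*y**3*log(y) + 2*y**3/3.
Answer: -2*y**3*log(y) + 2*y**3/3.


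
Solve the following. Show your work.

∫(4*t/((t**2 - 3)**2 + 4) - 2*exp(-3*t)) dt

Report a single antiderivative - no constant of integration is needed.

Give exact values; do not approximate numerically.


Step 1. Rewrite: now ∫(4*t/((t**2 - 3)**2 + 4)) dt + ∫(-2*exp(-3*t)) dt.
Step 2. Evaluate the standard form: now ∫(4*t/((t**2 - 3)**2 + 4)) dt + 2*exp(-3*t)/3.
Step 3. Substitute u = t**2 - 3, turning ∫(4*t/((t**2 - 3)**2 + 4)) dt into ∫(2/(u**2 + 4)) du: now ∫(2/(u**2 + 4)) du + 2*exp(-3*t)/3.
Step 4. Evaluate the standard form: now atan(u/2) + 2*exp(-3*t)/3.
Step 5. Substitute back u = t**2 - 3: now atan(t**2/2 - 3/2) + 2*exp(-3*t)/3.
Answer: atan(t**2/2 - 3/2) + 2*exp(-3*t)/3.


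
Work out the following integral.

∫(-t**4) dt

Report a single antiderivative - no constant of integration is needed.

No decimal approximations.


Answer: -t**5/5.


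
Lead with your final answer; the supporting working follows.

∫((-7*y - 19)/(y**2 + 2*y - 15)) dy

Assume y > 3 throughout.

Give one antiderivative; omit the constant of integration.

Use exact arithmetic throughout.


The answer is -5*log(y - 3) - 2*log(y + 5).
Step 1. Decompose ∫((-7*y - 19)/(y**2 + 2*y - 15)) dy by partial fractions, (-7*y - 19)/(y**2 + 2*y - 15) = -2/(y + 5) - 5/(y - 3): now ∫(-5/(y - 3)) dy + ∫(-2/(y + 5)) dy.
Step 2. Evaluate the standard form [assuming y > 3]: now -5*log(y - 3) + ∫(-2/(y + 5)) dy.
Step 3. Evaluate the standard form [assuming y > -5]: now -5*log(y - 3) - 2*log(y + 5).
Answer: -5*log(y - 3) - 2*log(y + 5).


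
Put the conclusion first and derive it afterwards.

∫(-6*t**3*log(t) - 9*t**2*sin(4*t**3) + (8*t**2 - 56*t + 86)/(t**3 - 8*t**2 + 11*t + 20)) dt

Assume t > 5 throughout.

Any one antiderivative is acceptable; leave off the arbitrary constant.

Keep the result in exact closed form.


The answer is -3*t**4*log(t)/2 + 3*t**4/8 + log(t - 5) + 2*log(t - 4) + 5*log(t + 1) + 3*cos(4*t**3)/4.
Step 1. Rewrite: now ∫(-9*t**2*sin(4*t**3)) dt + ∫(-6*t**3*log(t)) dt + ∫((8*t**2 - 56*t + 86)/(t**3 - 8*t**2 + 11*t + 20)) dt.
Step 2. Substitute u = t**3, turning ∫(-9*t**2*sin(4*t**3)) dt into ∫(-3*sin(4*u)) du: now ∫(-6*t**3*log(t)) dt + ∫((8*t**2 - 56*t + 86)/(t**3 - 8*t**2 + 11*t + 20)) dt + ∫(-3*sin(4*u)) du.
Step 3. Evaluate the standard form: now 3*cos(4*u)/4 + ∫(-6*t**3*log(t)) dt + ∫((8*t**2 - 56*t + 86)/(t**3 - 8*t**2 + 11*t + 20)) dt.
Step 4. Substitute back u = t**3: now 3*cos(4*t**3)/4 + ∫(-6*t**3*log(t)) dt + ∫((8*t**2 - 56*t + 86)/(t**3 - 8*t**2 + 11*t + 20)) dt.
Step 5. Integrate ∫(-6*t**3*log(t)) dt by parts with u = log(t), dv = (-6*t**3) dt, so v = -3*t**4/2 [assuming t > 0]: now -3*t**4*log(t)/2 + 3*cos(4*t**3)/4 + ∫(3*t**3/2) dt + ∫((8*t**2 - 56*t + 86)/(t**3 - 8*t**2 + 11*t + 20)) dt.
Step 6. Evaluate the standard form: now -3*t**4*log(t)/2 + 3*t**4/8 + 3*cos(4*t**3)/4 + ∫((8*t**2 - 56*t + 86)/(t**3 - 8*t**2 + 11*t + 20)) dt.
Step 7. Decompose ∫((8*t**2 - 56*t + 86)/(t**3 - 8*t**2 + 11*t + 20)) dt by partial fractions, (8*t**2 - 56*t + 86)/(t**3 - 8*t**2 + 11*t + 20) = 5/(t + 1) + 2/(t - 4) + 1/(t - 5): now -3*t**4*log(t)/2 + 3*t**4/8 + 3*cos(4*t**3)/4 + ∫(1/(t - 5)) dt + ∫(2/(t - 4)) dt + ∫(5/(t + 1)) dt.
Step 8. Evaluate the standard form [assuming t > -1]: now -3*t**4*log(t)/2 + 3*t**4/8 + 5*log(t + 1) + 3*cos(4*t**3)/4 + ∫(1/(t - 5)) dt + ∫(2/(t - 4)) dt.
Step 9. Evaluate the standard form [assuming t > 4]: now -3*t**4*log(t)/2 + 3*t**4/8 + 2*log(t - 4) + 5*log(t + 1) + 3*cos(4*t**3)/4 + ∫(1/(t - 5)) dt.
Step 10. Evaluate the standard form [assuming t > 5]: now -3*t**4*log(t)/2 + 3*t**4/8 + log(t - 5) + 2*log(t - 4) + 5*log(t + 1) + 3*cos(4*t**3)/4.
Answer: -3*t**4*log(t)/2 + 3*t**4/8 + log(t - 5) + 2*log(t - 4) + 5*log(t + 1) + 3*cos(4*t**3)/4.


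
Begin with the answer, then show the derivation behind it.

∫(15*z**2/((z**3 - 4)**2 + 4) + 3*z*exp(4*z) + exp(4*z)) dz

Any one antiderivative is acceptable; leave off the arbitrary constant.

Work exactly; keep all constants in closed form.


The answer is 3*z*exp(4*z)/4 + exp(4*z)/16 + 5*atan(z**3/2 - 2)/2.
Step 1. Rewrite: now ∫(3*z*exp(4*z)) dz + ∫(15*z**2/((z**3 - 4)**2 + 4)) dz + ∫(exp(4*z)) dz.
Step 2. Substitute u = z**3 - 4, turning ∫(15*z**2/((z**3 - 4)**2 + 4)) dz into ∫(5/(u**2 + 4)) du: now ∫(3*z*exp(4*z)) dz + ∫(5/(u**2 + 4)) du + ∫(exp(4*z)) dz.
Step 3. Evaluate the standard form: now 5*atan(u/2)/2 + ∫(3*z*exp(4*z)) dz + ∫(exp(4*z)) dz.
Step 4. Substitute back u = z**3 - 4: now 5*atan(z**3/2 - 2)/2 + ∫(3*z*exp(4*z)) dz + ∫(exp(4*z)) dz.
Step 5. Evaluate the standard form: now exp(4*z)/4 + 5*atan(z**3/2 - 2)/2 + ∫(3*z*exp(4*z)) dz.
Step 6. Integrate ∫(3*z*exp(4*z)) dz by parts with u = z, dv = (3*exp(4*z)) dz, so v = 3*exp(4*z)/4: now 3*z*exp(4*z)/4 + exp(4*z)/4 + 5*atan(z**3/2 - 2)/2 + ∫(-3*exp(4*z)/4) dz.
Step 7. Evaluate the standard form: now 3*z*exp(4*z)/4 + exp(4*z)/16 + 5*atan(z**3/2 - 2)/2.
Answer: 3*z*exp(4*z)/4 + exp(4*z)/16 + 5*atan(z**3/2 - 2)/2.


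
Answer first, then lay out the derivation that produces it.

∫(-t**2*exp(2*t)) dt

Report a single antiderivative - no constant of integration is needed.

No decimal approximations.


The answer is -t**2*exp(2*t)/2 + t*exp(2*t)/2 - exp(2*t)/4.
Step 1. Integrate ∫(-t**2*exp(2*t)) dt by parts with u = t**2, dv = (-exp(2*t)) dt, so v = -exp(2*t)/2: now -t**2*exp(2*t)/2 + ∫(t*exp(2*t)) dt.
Step 2. Integrate ∫(t*exp(2*t)) dt by parts with u = t, dv = (exp(2*t)) dt, so v = exp(2*t)/2: now -t**2*exp(2*t)/2 + t*exp(2*t)/2 + ∫(-exp(2*t)/2) dt.
Step 3. Evaluate the standard form: now -t**2*exp(2*t)/2 + t*exp(2*t)/2 - exp(2*t)/4.
Answer: -t**2*exp(2*t)/2 + t*exp(2*t)/2 - exp(2*t)/4.


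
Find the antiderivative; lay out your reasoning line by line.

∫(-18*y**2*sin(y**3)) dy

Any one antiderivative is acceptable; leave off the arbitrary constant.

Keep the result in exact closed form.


Step 1. Substitute u = y**3, turning ∫(-18*y**2*sin(y**3)) dy into ∫(-6*sin(u)) du: now ∫(-6*sin(u)) du.
Step 2. Evaluate the standard form: now 6*cos(u).
Step 3. Substitute back u = y**3: now 6*cos(y**3).
Answer: 6*cos(y**3).


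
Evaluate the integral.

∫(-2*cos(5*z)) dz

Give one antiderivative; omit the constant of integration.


Answer: -2*sin(5*z)/5.


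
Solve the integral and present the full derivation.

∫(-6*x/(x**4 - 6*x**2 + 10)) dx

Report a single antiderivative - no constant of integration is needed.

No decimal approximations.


Step 1. Substitute u = x**2 - 3, turning ∫(-6*x/(x**4 - 6*x**2 + 10)) dx into ∫(-3/(u**2 + 1)) du: now ∫(-3/(u**2 + 1)) du.
Step 2. Evaluate the standard form: now -3*atan(u).
Step 3. Substitute back u = x**2 - 3: now -3*atan(x**2 - 3).
Answer: -3*atan(x**2 - 3).


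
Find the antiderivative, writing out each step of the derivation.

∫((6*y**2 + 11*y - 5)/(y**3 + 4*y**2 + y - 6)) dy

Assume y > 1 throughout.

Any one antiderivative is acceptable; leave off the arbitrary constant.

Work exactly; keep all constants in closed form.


Step 1. Decompose ∫((6*y**2 + 11*y - 5)/(y**3 + 4*y**2 + y - 6)) dy by partial fractions, (6*y**2 + 11*y - 5)/(y**3 + 4*y**2 + y - 6) = 4/(y + 3) + 1/(y + 2) + 1/(y - 1): now ∫(1/(y - 1)) dy + ∫(1/(y + 2)) dy + ∫(4/(y + 3)) dy.
Step 2. Evaluate the standard form [assuming y > 1]: now log(y - 1) + ∫(1/(y + 2)) dy + ∫(4/(y + 3)) dy.
Step 3. Evaluate the standard form [assuming y > -2]: now log(y - 1) + log(y + 2) + ∫(4/(y + 3)) dy.
Step 4. Evaluate the standard form [assuming y > -3]: now log(y - 1) + log(y + 2) + 4*log(y + 3).
Answer: log(y - 1) + log(y + 2) + 4*log(y + 3).


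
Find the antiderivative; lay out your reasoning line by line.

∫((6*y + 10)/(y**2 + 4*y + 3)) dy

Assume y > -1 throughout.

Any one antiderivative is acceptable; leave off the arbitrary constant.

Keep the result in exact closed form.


Step 1. Decompose ∫((6*y + 10)/(y**2 + 4*y + 3)) dy by partial fractions, (6*y + 10)/(y**2 + 4*y + 3) = 4/(y + 3) + 2/(y + 1): now ∫(2/(y + 1)) dy + ∫(4/(y + 3)) dy.
Step 2. Evaluate the standard form [assuming y > -1]: now 2*log(y + 1) + ∫(4/(y + 3)) dy.
Step 3. Evaluate the standard form [assuming y > -3]: now 2*log(y + 1) + 4*log(y + 3).
Answer: 2*log(y + 1) + 4*log(y + 3).


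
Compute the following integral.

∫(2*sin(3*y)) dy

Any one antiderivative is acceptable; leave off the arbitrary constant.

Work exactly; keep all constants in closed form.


Answer: -2*cos(3*y)/3.


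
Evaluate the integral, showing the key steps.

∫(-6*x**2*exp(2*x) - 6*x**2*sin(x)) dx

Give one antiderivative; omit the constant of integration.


Step 1. Rewrite: now ∫(-6*x**2*exp(2*x)) dx + ∫(-6*x**2*sin(x)) dx.
Step 2. Integrate ∫(-6*x**2*exp(2*x)) dx by parts with u = x**2, dv = (-6*exp(2*x)) dx, so v = -3*exp(2*x): now -3*x**2*exp(2*x) + ∫(6*x*exp(2*x)) dx + ∫(-6*x**2*sin(x)) dx.
Step 3. Integrate ∫(6*x*exp(2*x)) dx by parts with u = x, dv = (6*exp(2*x)) dx, so v = 3*exp(2*x): now -3*x**2*exp(2*x) + 3*x*exp(2*x) + ∫(-6*x**2*sin(x)) dx + ∫(-3*exp(2*x)) dx.
Step 4. Evaluate the standard form: now -3*x**2*exp(2*x) + 3*x*exp(2*x) - 3*exp(2*x)/2 + ∫(-6*x**2*sin(x)) dx.
Step 5. Integrate ∫(-6*x**2*sin(x)) dx by parts with u = x**2, dv = (-6*sin(x)) dx, so v = 6*cos(x): now -3*x**2*exp(2*x) + 6*x**2*cos(x) + 3*x*exp(2*x) - 3*exp(2*x)/2 + ∫(-12*x*cos(x)) dx.
Step 6. Integrate ∫(-12*x*cos(x)) dx by parts with u = x, dv = (-12*cos(x)) dx, so v = -12*sin(x): now -3*x**2*exp(2*x) + 6*x**2*cos(x) + 3*x*exp(2*x) - 12*x*sin(x) - 3*exp(2*x)/2 + ∫(12*sin(x)) dx.
Step 7. Evaluate the standard form: now -3*x**2*exp(2*x) + 6*x**2*cos(x) + 3*x*exp(2*x) - 12*x*sin(x) - 3*exp(2*x)/2 - 12*cos(x).
Answer: -3*x**2*exp(2*x) + 6*x**2*cos(x) + 3*x*exp(2*x) - 12*x*sin(x) - 3*exp(2*x)/2 - 12*cos(x).


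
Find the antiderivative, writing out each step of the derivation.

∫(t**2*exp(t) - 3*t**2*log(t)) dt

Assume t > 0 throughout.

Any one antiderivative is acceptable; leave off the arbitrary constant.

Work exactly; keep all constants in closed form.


Step 1. Rewrite: now ∫(t**2*exp(t)) dt + ∫(-3*t**2*log(t)) dt.
Step 2. Integrate ∫(t**2*exp(t)) dt by parts with u = t**2, dv = (exp(t)) dt, so v = exp(t): now t**2*exp(t) + ∫(-2*t*exp(t)) dt + ∫(-3*t**2*log(t)) dt.
Step 3. Integrate ∫(-2*t*exp(t)) dt by parts with u = t, dv = (-2*exp(t)) dt, so v = -2*exp(t): now t**2*exp(t) - 2*t*exp(t) + ∫(-3*t**2*log(t)) dt + ∫(2*exp(t)) dt.
Step 4. Evaluate the standard form: now t**2*exp(t) - 2*t*exp(t) + 2*exp(t) + ∫(-3*t**2*log(t)) dt.
Step 5. Integrate ∫(-3*t**2*log(t)) dt by parts with u = log(t), dv = (-3*t**2) dt, so v = -t**3 [assuming t > 0]: now -t**3*log(t) + t**2*exp(t) - 2*t*exp(t) + 2*exp(t) + ∫(t**2) dt.
Step 6. Evaluate the standard form: now -t**3*log(t) + t**3/3 + t**2*exp(t) - 2*t*exp(t) + 2*exp(t).
Answer: -t**3*log(t) + t**3/3 + t**2*exp(t) - 2*t*exp(t) + 2*exp(t).


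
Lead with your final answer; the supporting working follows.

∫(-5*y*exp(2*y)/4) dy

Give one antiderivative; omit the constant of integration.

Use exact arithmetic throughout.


The answer is -5*y*exp(2*y)/8 + 5*exp(2*y)/16.
Step 1. Integrate ∫(-5*y*exp(2*y)/4) dy by parts with u = y, dv = (-5*exp(2*y)/4) dy, so v = -5*exp(2*y)/8: now -5*y*exp(2*y)/8 + ∫(5*exp(2*y)/8) dy.
Step 2. Evaluate the standard form: now -5*y*exp(2*y)/8 + 5*exp(2*y)/16.
Answer: -5*y*exp(2*y)/8 + 5*exp(2*y)/16.


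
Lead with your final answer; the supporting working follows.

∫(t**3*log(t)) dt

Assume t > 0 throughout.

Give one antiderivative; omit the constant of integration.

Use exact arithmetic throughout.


The answer is t**4*log(t)/4 - t**4/16.
Step 1. Integrate ∫(t**3*log(t)) dt by parts with u = log(t), dv = (t**3) dt, so v = t**4/4 [assuming t > 0]: now t**4*log(t)/4 + ∫(-t**3/4) dt.
Step 2. Evaluate the standard form: now t**4*log(t)/4 - t**4/16.
Answer: t**4*log(t)/4 - t**4/16.


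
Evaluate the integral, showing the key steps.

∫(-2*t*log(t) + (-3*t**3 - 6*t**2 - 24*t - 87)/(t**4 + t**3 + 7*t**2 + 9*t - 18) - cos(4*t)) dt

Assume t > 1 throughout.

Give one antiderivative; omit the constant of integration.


Step 1. Rewrite: now ∫(-2*t*log(t)) dt + ∫((-3*t**3 - 6*t**2 - 24*t - 87)/(t**4 + t**3 + 7*t**2 + 9*t - 18)) dt + ∫(-cos(4*t)) dt.
Step 2. Decompose ∫((-3*t**3 - 6*t**2 - 24*t - 87)/(t**4 + t**3 + 7*t**2 + 9*t - 18)) dt by partial fractions, (-3*t**3 - 6*t**2 - 24*t - 87)/(t**4 + t**3 + 7*t**2 + 9*t - 18) = 3/(t**2 + 9) + 1/(t + 2) - 4/(t - 1): now ∫(-2*t*log(t)) dt + ∫(-4/(t - 1)) dt + ∫(1/(t + 2)) dt + ∫(3/(t**2 + 9)) dt + ∫(-cos(4*t)) dt.
Step 3. Evaluate the standard form [assuming t > -2]: now log(t + 2) + ∫(-2*t*log(t)) dt + ∫(-4/(t - 1)) dt + ∫(3/(t**2 + 9)) dt + ∫(-cos(4*t)) dt.
Step 4. Evaluate the standard form [assuming t > 1]: now -4*log(t - 1) + log(t + 2) + ∫(-2*t*log(t)) dt + ∫(3/(t**2 + 9)) dt + ∫(-cos(4*t)) dt.
Step 5. Evaluate the standard form: now -4*log(t - 1) + log(t + 2) + atan(t/3) + ∫(-2*t*log(t)) dt + ∫(-cos(4*t)) dt.
Step 6. Integrate ∫(-2*t*log(t)) dt by parts with u = log(t), dv = (-2*t) dt, so v = -t**2 [assuming t > 0]: now -t**2*log(t) - 4*log(t - 1) + log(t + 2) + atan(t/3) + ∫(t) dt + ∫(-cos(4*t)) dt.
Step 7. Evaluate the standard form: now -t**2*log(t) + t**2/2 - 4*log(t - 1) + log(t + 2) + atan(t/3) + ∫(-cos(4*t)) dt.
Step 8. Evaluate the standard form: now -t**2*log(t) + t**2/2 - 4*log(t - 1) + log(t + 2) - sin(4*t)/4 + atan(t/3).
Answer: -t**2*log(t) + t**2/2 - 4*log(t - 1) + log(t + 2) - sin(4*t)/4 + atan(t/3).


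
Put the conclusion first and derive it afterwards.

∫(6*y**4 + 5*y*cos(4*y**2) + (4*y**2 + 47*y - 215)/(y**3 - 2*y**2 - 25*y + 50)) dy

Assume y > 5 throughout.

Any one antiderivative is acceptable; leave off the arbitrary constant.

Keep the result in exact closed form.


The answer is 6*y**5/5 + 4*log(y - 5) + 5*log(y - 2) - 5*log(y + 5) + 5*sin(4*y**2)/8.
Step 1. Rewrite: now ∫(6*y**4) dy + ∫(5*y*cos(4*y**2)) dy + ∫((4*y**2 + 47*y - 215)/(y**3 - 2*y**2 - 25*y + 50)) dy.
Step 2. Evaluate the standard form: now 6*y**5/5 + ∫(5*y*cos(4*y**2)) dy + ∫((4*y**2 + 47*y - 215)/(y**3 - 2*y**2 - 25*y + 50)) dy.
Step 3. Decompose ∫((4*y**2 + 47*y - 215)/(y**3 - 2*y**2 - 25*y + 50)) dy by partial fractions, (4*y**2 + 47*y - 215)/(y**3 - 2*y**2 - 25*y + 50) = -5/(y + 5) + 5/(y - 2) + 4/(y - 5): now 6*y**5/5 + ∫(5*y*cos(4*y**2)) dy + ∫(4/(y - 5)) dy + ∫(5/(y - 2)) dy + ∫(-5/(y + 5)) dy.
Step 4. Evaluate the standard form [assuming y > -5]: now 6*y**5/5 - 5*log(y + 5) + ∫(5*y*cos(4*y**2)) dy + ∫(4/(y - 5)) dy + ∫(5/(y - 2)) dy.
Step 5. Evaluate the standard form [assuming y > 2]: now 6*y**5/5 + 5*log(y - 2) - 5*log(y + 5) + ∫(5*y*cos(4*y**2)) dy + ∫(4/(y - 5)) dy.
Step 6. Evaluate the standard form [assuming y > 5]: now 6*y**5/5 + 4*log(y - 5) + 5*log(y - 2) - 5*log(y + 5) + ∫(5*y*cos(4*y**2)) dy.
Step 7. Substitute u = y**2, turning ∫(5*y*cos(4*y**2)) dy into ∫(5*cos(4*u)/2) du: now 6*y**5/5 + 4*log(y - 5) + 5*log(y - 2) - 5*log(y + 5) + ∫(5*cos(4*u)/2) du.
Step 8. Evaluate the standard form: now 6*y**5/5 + 4*log(y - 5) + 5*log(y - 2) - 5*log(y + 5) + 5*sin(4*u)/8.
Step 9. Substitute back u = y**2: now 6*y**5/5 + 4*log(y - 5) + 5*log(y - 2) - 5*log(y + 5) + 5*sin(4*y**2)/8.
Answer: 6*y**5/5 + 4*log(y - 5) + 5*log(y - 2) - 5*log(y + 5) + 5*sin(4*y**2)/8.


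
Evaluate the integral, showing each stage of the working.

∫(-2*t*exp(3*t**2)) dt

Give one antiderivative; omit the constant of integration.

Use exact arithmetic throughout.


Step 1. Substitute u = t**2, turning ∫(-2*t*exp(3*t**2)) dt into ∫(-exp(3*u)) du: now ∫(-exp(3*u)) du.
Step 2. Evaluate the standard form: now -exp(3*u)/3.
Step 3. Substitute back u = t**2: now -exp(3*t**2)/3.
Answer: -exp(3*t**2)/3.


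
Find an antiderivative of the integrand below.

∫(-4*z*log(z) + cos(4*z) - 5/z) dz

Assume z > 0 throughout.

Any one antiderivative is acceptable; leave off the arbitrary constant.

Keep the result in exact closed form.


Answer: -2*z**2*log(z) + z**2 - 5*log(z) + sin(4*z)/4.


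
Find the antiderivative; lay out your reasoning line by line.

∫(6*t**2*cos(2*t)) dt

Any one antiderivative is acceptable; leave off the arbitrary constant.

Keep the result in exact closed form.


Step 1. Integrate ∫(6*t**2*cos(2*t)) dt by parts with u = t**2, dv = (6*cos(2*t)) dt, so v = 3*sin(2*t): now 3*t**2*sin(2*t) + ∫(-6*t*sin(2*t)) dt.
Step 2. Integrate ∫(-6*t*sin(2*t)) dt by parts with u = t, dv = (-6*sin(2*t)) dt, so v = 3*cos(2*t): now 3*t**2*sin(2*t) + 3*t*cos(2*t) + ∫(-3*cos(2*t)) dt.
Step 3. Evaluate the standard form: now 3*t**2*sin(2*t) + 3*t*cos(2*t) - 3*sin(2*t)/2.
Answer: 3*t**2*sin(2*t) + 3*t*cos(2*t) - 3*sin(2*t)/2.


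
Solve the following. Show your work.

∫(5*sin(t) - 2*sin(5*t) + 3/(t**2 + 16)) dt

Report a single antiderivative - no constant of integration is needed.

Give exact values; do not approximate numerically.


Step 1. Rewrite: now ∫(3/(t**2 + 16)) dt + ∫(5*sin(t)) dt + ∫(-2*sin(5*t)) dt.
Step 2. Evaluate the standard form: now 2*cos(5*t)/5 + ∫(3/(t**2 + 16)) dt + ∫(5*sin(t)) dt.
Step 3. Evaluate the standard form: now 2*cos(5*t)/5 + 3*atan(t/4)/4 + ∫(5*sin(t)) dt.
Step 4. Evaluate the standard form: now -5*cos(t) + 2*cos(5*t)/5 + 3*atan(t/4)/4.
Answer: -5*cos(t) + 2*cos(5*t)/5 + 3*atan(t/4)/4.


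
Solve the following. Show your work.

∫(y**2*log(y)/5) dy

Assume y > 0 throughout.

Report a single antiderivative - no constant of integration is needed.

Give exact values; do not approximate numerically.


Step 1. Integrate ∫(y**2*log(y)/5) dy by parts with u = log(y), dv = (y**2/5) dy, so v = y**3/15 [assuming y > 0]: now y**3*log(y)/15 + ∫(-y**2/15) dy.
Step 2. Evaluate the standard form: now y**3*log(y)/15 - y**3/45.
Answer: y**3*log(y)/15 - y**3/45.


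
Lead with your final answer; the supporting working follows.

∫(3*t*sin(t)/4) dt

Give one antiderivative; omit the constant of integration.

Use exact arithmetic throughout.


The answer is -3*t*cos(t)/4 + 3*sin(t)/4.
Step 1. Integrate ∫(3*t*sin(t)/4) dt by parts with u = t, dv = (3*sin(t)/4) dt, so v = -3*cos(t)/4: now -3*t*cos(t)/4 + ∫(3*cos(t)/4) dt.
Step 2. Evaluate the standard form: now -3*t*cos(t)/4 + 3*sin(t)/4.
Answer: -3*t*cos(t)/4 + 3*sin(t)/4.


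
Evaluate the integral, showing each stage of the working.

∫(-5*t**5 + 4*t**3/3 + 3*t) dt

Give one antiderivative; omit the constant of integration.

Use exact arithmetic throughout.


Step 1. Rewrite: now ∫(3*t) dt + ∫(4*t**3/3) dt + ∫(-5*t**5) dt.
Step 2. Evaluate the standard form: now -5*t**6/6 + ∫(3*t) dt + ∫(4*t**3/3) dt.
Step 3. Evaluate the standard form: now -5*t**6/6 + 3*t**2/2 + ∫(4*t**3/3) dt.
Step 4. Evaluate the standard form: now -5*t**6/6 + t**4/3 + 3*t**2/2.
Answer: -5*t**6/6 + t**4/3 + 3*t**2/2.


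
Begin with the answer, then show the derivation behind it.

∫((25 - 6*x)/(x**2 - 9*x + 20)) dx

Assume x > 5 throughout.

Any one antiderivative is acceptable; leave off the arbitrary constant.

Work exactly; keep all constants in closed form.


The answer is -5*log(x - 5) - log(x - 4).
Step 1. Decompose ∫((25 - 6*x)/(x**2 - 9*x + 20)) dx by partial fractions, (25 - 6*x)/(x**2 - 9*x + 20) = -1/(x - 4) - 5/(x - 5): now ∫(-5/(x - 5)) dx + ∫(-1/(x - 4)) dx.
Step 2. Evaluate the standard form [assuming x > 4]: now -log(x - 4) + ∫(-5/(x - 5)) dx.
Step 3. Evaluate the standard form [assuming x > 5]: now -5*log(x - 5) - log(x - 4).
Answer: -5*log(x - 5) - log(x - 4).


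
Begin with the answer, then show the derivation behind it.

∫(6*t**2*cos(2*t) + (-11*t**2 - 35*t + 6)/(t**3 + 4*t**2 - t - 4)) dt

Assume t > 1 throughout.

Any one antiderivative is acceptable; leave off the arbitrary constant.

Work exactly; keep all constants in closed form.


The answer is 3*t**2*sin(2*t) + 3*t*cos(2*t) - 4*log(t - 1) - 5*log(t + 1) - 2*log(t + 4) - 3*sin(2*t)/2.
Step 1. Rewrite: now ∫(6*t**2*cos(2*t)) dt + ∫((-11*t**2 - 35*t + 6)/(t**3 + 4*t**2 - t - 4)) dt.
Step 2. Integrate ∫(6*t**2*cos(2*t)) dt by parts with u = t**2, dv = (6*cos(2*t)) dt, so v = 3*sin(2*t): now 3*t**2*sin(2*t) + ∫(-6*t*sin(2*t)) dt + ∫((-11*t**2 - 35*t + 6)/(t**3 + 4*t**2 - t - 4)) dt.
Step 3. Integrate ∫(-6*t*sin(2*t)) dt by parts with u = t, dv = (-6*sin(2*t)) dt, so v = 3*cos(2*t): now 3*t**2*sin(2*t) + 3*t*cos(2*t) + ∫((-11*t**2 - 35*t + 6)/(t**3 + 4*t**2 - t - 4)) dt + ∫(-3*cos(2*t)) dt.
Step 4. Evaluate the standard form: now 3*t**2*sin(2*t) + 3*t*cos(2*t) - 3*sin(2*t)/2 + ∫((-11*t**2 - 35*t + 6)/(t**3 + 4*t**2 - t - 4)) dt.
Step 5. Decompose ∫((-11*t**2 - 35*t + 6)/(t**3 + 4*t**2 - t - 4)) dt by partial fractions, (-11*t**2 - 35*t + 6)/(t**3 + 4*t**2 - t - 4) = -2/(t + 4) - 5/(t + 1) - 4/(t - 1): now 3*t**2*sin(2*t) + 3*t*cos(2*t) - 3*sin(2*t)/2 + ∫(-4/(t - 1)) dt + ∫(-5/(t + 1)) dt + ∫(-2/(t + 4)) dt.
Step 6. Evaluate the standard form [assuming t > -4]: now 3*t**2*sin(2*t) + 3*t*cos(2*t) - 2*log(t + 4) - 3*sin(2*t)/2 + ∫(-4/(t - 1)) dt + ∫(-5/(t + 1)) dt.
Step 7. Evaluate the standard form [assuming t > 1]: now 3*t**2*sin(2*t) + 3*t*cos(2*t) - 4*log(t - 1) - 2*log(t + 4) - 3*sin(2*t)/2 + ∫(-5/(t + 1)) dt.
Step 8. Evaluate the standard form [assuming t > -1]: now 3*t**2*sin(2*t) + 3*t*cos(2*t) - 4*log(t - 1) - 5*log(t + 1) - 2*log(t + 4) - 3*sin(2*t)/2.
Answer: 3*t**2*sin(2*t) + 3*t*cos(2*t) - 4*log(t - 1) - 5*log(t + 1) - 2*log(t + 4) - 3*sin(2*t)/2.


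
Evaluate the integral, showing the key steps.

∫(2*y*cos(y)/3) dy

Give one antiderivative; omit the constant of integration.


Step 1. Integrate ∫(2*y*cos(y)/3) dy by parts with u = y, dv = (2*cos(y)/3) dy, so v = 2*sin(y)/3: now 2*y*sin(y)/3 + ∫(-2*sin(y)/3) dy.
Step 2. Evaluate the standard form: now 2*y*sin(y)/3 + 2*cos(y)/3.
Answer: 2*y*sin(y)/3 + 2*cos(y)/3.


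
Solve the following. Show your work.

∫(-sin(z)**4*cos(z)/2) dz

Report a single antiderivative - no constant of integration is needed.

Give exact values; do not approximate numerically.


Step 1. Substitute u = sin(z), turning ∫(-sin(z)**4*cos(z)/2) dz into ∫(-u**4/2) du: now ∫(-u**4/2) du.
Step 2. Evaluate the standard form: now -u**5/10.
Step 3. Substitute back u = sin(z): now -sin(z)**5/10.
Answer: -sin(z)**5/10.


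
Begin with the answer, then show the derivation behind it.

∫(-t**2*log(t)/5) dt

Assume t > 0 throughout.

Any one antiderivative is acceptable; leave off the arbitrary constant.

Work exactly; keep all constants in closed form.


The answer is -t**3*log(t)/15 + t**3/45.
Step 1. Integrate ∫(-t**2*log(t)/5) dt by parts with u = log(t), dv = (-t**2/5) dt, so v = -t**3/15 [assuming t > 0]: now -t**3*log(t)/15 + ∫(t**2/15) dt.
Step 2. Evaluate the standard form: now -t**3*log(t)/15 + t**3/45.
Answer: -t**3*log(t)/15 + t**3/45.
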